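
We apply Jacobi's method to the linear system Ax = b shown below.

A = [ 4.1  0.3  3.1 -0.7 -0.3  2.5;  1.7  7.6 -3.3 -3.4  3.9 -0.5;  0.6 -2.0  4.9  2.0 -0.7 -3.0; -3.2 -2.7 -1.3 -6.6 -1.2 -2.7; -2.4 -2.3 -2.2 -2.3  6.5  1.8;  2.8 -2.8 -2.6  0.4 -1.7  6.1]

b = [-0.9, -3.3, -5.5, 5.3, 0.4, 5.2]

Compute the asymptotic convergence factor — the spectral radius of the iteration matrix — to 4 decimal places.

A = D + L + U where D = diag(4.1, 7.6, 4.9, -6.6, 6.5, 6.1).
Jacobi T = -D⁻¹(L+U): T[5,2] = -(-2.6)/(6.1) = +0.4262; T[5,5] = 0.
  T[0,:] = [+0.0000, -0.0732, -0.7561, +0.1707, +0.0732, -0.6098]
  T[1,:] = [-0.2237, +0.0000, +0.4342, +0.4474, -0.5132, +0.0658]
  T[2,:] = [-0.1224, +0.4082, +0.0000, -0.4082, +0.1429, +0.6122]
  T[3,:] = [-0.4848, -0.4091, -0.1970, +0.0000, -0.1818, -0.4091]
  T[4,:] = [+0.3692, +0.3538, +0.3385, +0.3538, +0.0000, -0.2769]
  T[5,:] = [-0.4590, +0.4590, +0.4262, -0.0656, +0.2787, +0.0000]
eigenvalue magnitudes: 1.1753, 0.7288, 0.7288, 0.6729, 0.2744, 0.2744.
spectral radius ρ = 1.1753; 1.1753 > 1: divergent.

1.1753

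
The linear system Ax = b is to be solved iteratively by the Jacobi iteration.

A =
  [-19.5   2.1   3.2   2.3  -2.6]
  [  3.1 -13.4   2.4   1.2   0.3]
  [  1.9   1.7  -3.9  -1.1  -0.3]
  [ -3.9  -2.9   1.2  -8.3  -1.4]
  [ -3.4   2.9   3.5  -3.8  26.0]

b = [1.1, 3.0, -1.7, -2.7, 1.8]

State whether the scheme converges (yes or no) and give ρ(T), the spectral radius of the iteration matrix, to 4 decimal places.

A = D + L + U where D = diag(-19.5, -13.4, -3.9, -8.3, 26).
Jacobi: T = -D⁻¹(L+U), T[3,4] = -(-1.4)/(-8.3) = -0.1687; T[3,3] = 0.
  T[0,:] = [+0.0000, +0.1077, +0.1641, +0.1179, -0.1333]
  T[1,:] = [+0.2313, +0.0000, +0.1791, +0.0896, +0.0224]
  T[2,:] = [+0.4872, +0.4359, +0.0000, -0.2821, -0.0769]
  T[3,:] = [-0.4699, -0.3494, +0.1446, +0.0000, -0.1687]
  T[4,:] = [+0.1308, -0.1115, -0.1346, +0.1462, +0.0000]
moduli |λ_i(T)| = 0.5226, 0.3907, 0.3907, 0.1864, 0.1864.
ρ = 0.5226; 0.5226 < 1: convergent.

yes, ρ = 0.5226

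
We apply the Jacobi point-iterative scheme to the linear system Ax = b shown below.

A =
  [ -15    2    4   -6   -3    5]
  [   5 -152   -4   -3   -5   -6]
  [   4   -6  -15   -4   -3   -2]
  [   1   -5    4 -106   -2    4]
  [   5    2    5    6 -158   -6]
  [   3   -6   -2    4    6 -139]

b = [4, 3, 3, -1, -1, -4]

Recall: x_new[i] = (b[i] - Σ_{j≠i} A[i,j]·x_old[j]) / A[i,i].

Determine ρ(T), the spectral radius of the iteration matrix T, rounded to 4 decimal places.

0.3498

Let D = diag(-15, -152, -15, -106, -158, -139); L, U the strict triangles.
Jacobi T = -D⁻¹(L+U): T[2,5] = -(-2)/(-15) = -0.1333; T[2,2] = 0.
  T[0,:] = [+0.0000  +0.1333  +0.2667  -0.4000  -0.2000  +0.3333]
  T[1,:] = [+0.0329  +0.0000  -0.0263  -0.0197  -0.0329  -0.0395]
  T[2,:] = [+0.2667  -0.4000  +0.0000  -0.2667  -0.2000  -0.1333]
  T[3,:] = [+0.0094  -0.0472  +0.0377  +0.0000  -0.0189  +0.0377]
  T[4,:] = [+0.0316  +0.0127  +0.0316  +0.0380  +0.0000  -0.0380]
  T[5,:] = [+0.0216  -0.0432  -0.0144  +0.0288  +0.0432  +0.0000]
|roots of det(T-λI)|: 0.3498, 0.1443, 0.1443, 0.0709, 0.0709, 0.0346.
ρ = 0.3498; 0.3498 < 1 ⇒ converges.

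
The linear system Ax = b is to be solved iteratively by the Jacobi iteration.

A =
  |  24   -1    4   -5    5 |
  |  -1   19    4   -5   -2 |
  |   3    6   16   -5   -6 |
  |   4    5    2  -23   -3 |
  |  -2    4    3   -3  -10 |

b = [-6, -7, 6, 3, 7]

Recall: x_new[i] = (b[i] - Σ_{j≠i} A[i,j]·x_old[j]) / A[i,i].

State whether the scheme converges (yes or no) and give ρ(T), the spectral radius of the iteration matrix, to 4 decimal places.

Let D = diag(24, 19, 16, -23, -10); L, U the strict triangles.
T_J = -D⁻¹(L+U): T[2,3] = -(-5)/(16) = +0.3125; T[2,2] = 0.
  T[0,:] = [+0.0000, +0.0417, -0.1667, +0.2083, -0.2083]
  T[1,:] = [+0.0526, +0.0000, -0.2105, +0.2632, +0.1053]
  T[2,:] = [-0.1875, -0.3750, +0.0000, +0.3125, +0.3750]
  T[3,:] = [+0.1739, +0.2174, +0.0870, +0.0000, -0.1304]
  T[4,:] = [-0.2000, +0.4000, +0.3000, -0.3000, +0.0000]
moduli |λ_i(T)| = 0.7267, 0.5213, 0.2564, 0.2124, 0.1614.
ρ(T) = max|λ| = 0.7267; 0.7267 < 1, so it converges for any x₀.

yes, ρ = 0.7267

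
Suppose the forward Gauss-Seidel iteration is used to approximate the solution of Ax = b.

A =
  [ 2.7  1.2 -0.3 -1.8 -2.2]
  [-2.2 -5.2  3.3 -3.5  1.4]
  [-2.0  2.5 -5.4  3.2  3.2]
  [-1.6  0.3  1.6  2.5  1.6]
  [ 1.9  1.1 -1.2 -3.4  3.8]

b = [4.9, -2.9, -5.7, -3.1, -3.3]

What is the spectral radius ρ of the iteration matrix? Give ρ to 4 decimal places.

Let D = diag(2.7, -5.2, -5.4, 2.5, 3.8); L, U the strict triangles.
Gauss-Seidel: T = -(D+L)⁻¹U, row 0 first, T[0,3] = -(-1.8)/(2.7) = +0.6667; later rows by forward substitution.
  T[0,:] = [+0.0000  -0.4444  +0.1111  +0.6667  +0.8148]
  T[1,:] = [+0.0000  +0.1880  +0.5876  -0.9551  -0.0755]
  T[2,:] = [+0.0000  +0.2517  +0.2309  -0.0965  +0.2559]
  T[3,:] = [+0.0000  -0.4681  -0.1472  +0.6030  -0.2732]
  T[4,:] = [+0.0000  -0.1715  -0.2844  +0.4522  -0.5492]
|λ(T)| sorted: 1.1221, 0.4717, 0.4717, 0.2142, 0.0000.
ρ = 1.1221; 1.1221 > 1: divergent.

1.1221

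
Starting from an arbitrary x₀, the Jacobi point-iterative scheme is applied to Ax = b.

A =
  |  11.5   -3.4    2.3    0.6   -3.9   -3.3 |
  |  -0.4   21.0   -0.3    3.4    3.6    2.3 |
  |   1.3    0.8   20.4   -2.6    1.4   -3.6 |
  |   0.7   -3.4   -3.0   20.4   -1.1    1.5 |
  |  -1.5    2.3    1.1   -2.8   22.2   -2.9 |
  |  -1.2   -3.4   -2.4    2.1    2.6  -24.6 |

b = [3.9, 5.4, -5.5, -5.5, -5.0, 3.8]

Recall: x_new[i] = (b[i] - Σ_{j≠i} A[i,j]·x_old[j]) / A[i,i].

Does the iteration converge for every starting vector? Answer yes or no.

Let D = diag(11.5, 21, 20.4, 20.4, 22.2, -24.6); L, U the strict triangles.
Jacobi T = -D⁻¹(L+U): T[2,4] = -(1.4)/(20.4) = -0.0686; T[2,2] = 0.
  T[0,:] = [+0.0000 +0.2957 -0.2000 -0.0522 +0.3391 +0.2870]
  T[1,:] = [+0.0190 +0.0000 +0.0143 -0.1619 -0.1714 -0.1095]
  T[2,:] = [-0.0637 -0.0392 +0.0000 +0.1275 -0.0686 +0.1765]
  T[3,:] = [-0.0343 +0.1667 +0.1471 +0.0000 +0.0539 -0.0735]
  T[4,:] = [+0.0676 -0.1036 -0.0495 +0.1261 +0.0000 +0.1306]
  T[5,:] = [-0.0488 -0.1382 -0.0976 +0.0854 +0.1057 +0.0000]
|eigenvalues of T|: 0.2452, 0.1944, 0.1801, 0.1529, 0.1529, 0.0232.
spectral radius ρ = 0.2452; 0.2452 < 1: convergent.

yes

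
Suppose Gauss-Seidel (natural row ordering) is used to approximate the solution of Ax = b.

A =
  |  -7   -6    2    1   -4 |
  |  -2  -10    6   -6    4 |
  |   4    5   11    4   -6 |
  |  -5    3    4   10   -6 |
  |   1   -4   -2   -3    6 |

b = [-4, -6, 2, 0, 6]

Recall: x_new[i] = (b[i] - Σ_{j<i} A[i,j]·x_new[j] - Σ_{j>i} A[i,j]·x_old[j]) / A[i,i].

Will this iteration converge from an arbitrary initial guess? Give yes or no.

Diagonal D = diag(-7, -10, 11, 10, 6); L, U strict lower/upper.
Gauss-Seidel: T = -(D+L)⁻¹U, row 0 first, T[0,3] = -(1)/(-7) = +0.1429; later rows by forward substitution.
  T[0,:] = [+0.0000  -0.8571  +0.2857  +0.1429  -0.5714]
  T[1,:] = [+0.0000  +0.1714  +0.5429  -0.6286  +0.5143]
  T[2,:] = [+0.0000  +0.2338  -0.3506  -0.1299  +0.5195]
  T[3,:] = [+0.0000  -0.5735  +0.1203  +0.3119  -0.0478]
  T[4,:] = [+0.0000  +0.0483  +0.2575  -0.3302  +0.5874]
eigenvalue magnitudes: 1.1585, 0.6667, 0.3071, 0.0788, 0.0000.
ρ = 1.1585; 1.1585 > 1 ⇒ diverges.

no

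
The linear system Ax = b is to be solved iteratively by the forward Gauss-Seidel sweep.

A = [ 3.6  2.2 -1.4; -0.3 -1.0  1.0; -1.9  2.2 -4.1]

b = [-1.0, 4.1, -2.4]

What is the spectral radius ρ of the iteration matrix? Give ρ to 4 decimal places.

0.8217

A = D + L + U where D = diag(3.6, -1, -4.1).
GS T = -(D+L)⁻¹U: row 0 first, T[0,1] = -(2.2)/(3.6) = -0.6111; later rows by forward substitution.
  T[0,:] = [+0.0000 -0.6111 +0.3889]
  T[1,:] = [+0.0000 +0.1833 +0.8833]
  T[2,:] = [+0.0000 +0.3816 +0.2938]
|eigenvalues of T|: 0.8217, 0.3446, 0.0000.
ρ = 0.8217; 0.8217 < 1 ⇒ converges.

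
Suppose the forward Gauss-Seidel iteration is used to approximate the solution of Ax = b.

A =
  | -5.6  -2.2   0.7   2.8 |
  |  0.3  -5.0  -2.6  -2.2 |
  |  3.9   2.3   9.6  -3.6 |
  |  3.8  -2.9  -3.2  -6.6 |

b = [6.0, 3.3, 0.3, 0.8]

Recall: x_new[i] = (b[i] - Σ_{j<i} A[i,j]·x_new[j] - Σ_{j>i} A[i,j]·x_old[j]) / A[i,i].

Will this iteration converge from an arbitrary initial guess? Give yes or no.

yes

Let D = diag(-5.6, -5, 9.6, -6.6); L, U the strict triangles.
GS T = -(D+L)⁻¹U: row 0 first, T[0,1] = -(-2.2)/(-5.6) = -0.3929; later rows by forward substitution.
  T[0,:] = [+0.0000 -0.3929 +0.1250 +0.5000]
  T[1,:] = [+0.0000 -0.0236 -0.5125 -0.4100]
  T[2,:] = [+0.0000 +0.1652 +0.0720 +0.2701]
  T[3,:] = [+0.0000 -0.2960 +0.2622 +0.3371]
|λ(T)| sorted: 0.6389, 0.2627, 0.2627, 0.0000.
ρ(T) = max|λ| = 0.6389; 0.6389 < 1, so it converges for any x₀.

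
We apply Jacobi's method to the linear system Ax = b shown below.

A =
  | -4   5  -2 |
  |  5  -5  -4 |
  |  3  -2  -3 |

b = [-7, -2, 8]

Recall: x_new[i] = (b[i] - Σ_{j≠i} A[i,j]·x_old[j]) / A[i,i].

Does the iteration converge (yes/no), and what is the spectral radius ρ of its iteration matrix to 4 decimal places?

no, ρ = 1.3352

Split A = D + L + U, D = diag(-4, -5, -3).
T_J = -D⁻¹(L+U): T[1,0] = -(5)/(-5) = +1.0000; T[1,1] = 0.
  T[0,:] = [+0.0000 +1.2500 -0.5000]
  T[1,:] = [+1.0000 +0.0000 -0.8000]
  T[2,:] = [+1.0000 -0.6667 +0.0000]
|λ(T)| sorted: 1.3352, 0.7066, 0.7066.
ρ = 1.3352; 1.3352 > 1 ⇒ diverges.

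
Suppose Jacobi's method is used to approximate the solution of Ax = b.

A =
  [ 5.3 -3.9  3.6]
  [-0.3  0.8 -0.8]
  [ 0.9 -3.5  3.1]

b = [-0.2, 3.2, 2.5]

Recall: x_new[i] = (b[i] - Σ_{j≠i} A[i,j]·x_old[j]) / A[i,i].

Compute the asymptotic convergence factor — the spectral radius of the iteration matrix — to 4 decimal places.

1.4001

A = D + L + U where D = diag(5.3, 0.8, 3.1).
T_J = -D⁻¹(L+U): T[0,1] = -(-3.9)/(5.3) = +0.7358; T[0,0] = 0.
  T[0,:] = [+0.0000  +0.7358  -0.6792]
  T[1,:] = [+0.3750  +0.0000  +1.0000]
  T[2,:] = [-0.2903  +1.1290  +0.0000]
moduli |λ_i(T)| = 1.4001, 1.0634, 0.3366.
spectral radius ρ = 1.4001; 1.4001 > 1: divergent.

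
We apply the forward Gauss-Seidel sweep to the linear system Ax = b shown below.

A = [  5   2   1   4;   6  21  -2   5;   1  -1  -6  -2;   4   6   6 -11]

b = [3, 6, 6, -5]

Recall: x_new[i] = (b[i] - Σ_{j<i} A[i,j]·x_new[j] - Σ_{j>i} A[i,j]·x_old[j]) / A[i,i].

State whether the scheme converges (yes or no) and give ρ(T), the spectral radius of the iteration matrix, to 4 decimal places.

yes, ρ = 0.5439

Split A = D + L + U, D = diag(5, 21, -6, -11).
Gauss-Seidel: T = -(D+L)⁻¹U, row 0 first, T[0,3] = -(4)/(5) = -0.8000; later rows by forward substitution.
  T[0,:] = [+0.0000, -0.4000, -0.2000, -0.8000]
  T[1,:] = [+0.0000, +0.1143, +0.1524, -0.0095]
  T[2,:] = [+0.0000, -0.0857, -0.0587, -0.4651]
  T[3,:] = [+0.0000, -0.1299, -0.0216, -0.5498]
|eigenvalues of T|: 0.5439, 0.1203, 0.0706, 0.0000.
ρ = 0.5439; 0.5439 < 1, so it converges for any x₀.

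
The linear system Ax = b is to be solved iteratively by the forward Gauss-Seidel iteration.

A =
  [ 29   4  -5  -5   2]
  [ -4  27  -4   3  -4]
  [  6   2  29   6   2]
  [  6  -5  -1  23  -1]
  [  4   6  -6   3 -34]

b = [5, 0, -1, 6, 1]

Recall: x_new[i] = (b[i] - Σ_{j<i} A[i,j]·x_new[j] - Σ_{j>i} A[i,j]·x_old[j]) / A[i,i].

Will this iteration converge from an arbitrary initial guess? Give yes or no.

yes

Diagonal D = diag(29, 27, 29, 23, -34); L, U strict lower/upper.
T_GS = -(D+L)⁻¹U: row 0 first, T[0,2] = -(-5)/(29) = +0.1724; later rows by forward substitution.
  T[0,:] = [+0.0000, -0.1379, +0.1724, +0.1724, -0.0690]
  T[1,:] = [+0.0000, -0.0204, +0.1737, -0.0856, +0.1379]
  T[2,:] = [+0.0000, +0.0299, -0.0477, -0.2367, -0.0642]
  T[3,:] = [+0.0000, +0.0328, -0.0093, -0.0739, +0.0887]
  T[4,:] = [+0.0000, -0.0222, +0.0585, +0.0404, +0.0354]
|eigenvalues of T|: 0.1748, 0.1045, 0.1045, 0.0113, 0.0000.
ρ = 0.1748; 0.1748 < 1: convergent.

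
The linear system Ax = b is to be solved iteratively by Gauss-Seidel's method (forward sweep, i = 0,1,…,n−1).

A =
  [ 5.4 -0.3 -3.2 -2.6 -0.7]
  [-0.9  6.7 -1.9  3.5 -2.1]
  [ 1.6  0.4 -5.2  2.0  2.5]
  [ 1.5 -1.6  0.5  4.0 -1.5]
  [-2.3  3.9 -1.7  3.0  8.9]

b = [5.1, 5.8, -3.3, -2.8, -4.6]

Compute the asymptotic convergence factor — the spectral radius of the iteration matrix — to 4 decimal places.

0.7908

Let D = diag(5.4, 6.7, -5.2, 4, 8.9); L, U the strict triangles.
Gauss-Seidel: T = -(D+L)⁻¹U, row 0 first, T[0,3] = -(-2.6)/(5.4) = +0.4815; later rows by forward substitution.
  T[0,:] = [+0.0000  +0.0556  +0.5926  +0.4815  +0.1296]
  T[1,:] = [+0.0000  +0.0075  +0.3632  -0.4577  +0.3308]
  T[2,:] = [+0.0000  +0.0177  +0.2103  +0.4976  +0.5461]
  T[3,:] = [+0.0000  -0.0201  -0.1032  -0.4258  +0.3905]
  T[4,:] = [+0.0000  +0.0212  +0.0690  +0.5636  -0.1388]
eigenvalue magnitudes: 0.7908, 0.2320, 0.2320, 0.0138, 0.0000.
spectral radius ρ = 0.7908; 0.7908 < 1, so it converges for any x₀.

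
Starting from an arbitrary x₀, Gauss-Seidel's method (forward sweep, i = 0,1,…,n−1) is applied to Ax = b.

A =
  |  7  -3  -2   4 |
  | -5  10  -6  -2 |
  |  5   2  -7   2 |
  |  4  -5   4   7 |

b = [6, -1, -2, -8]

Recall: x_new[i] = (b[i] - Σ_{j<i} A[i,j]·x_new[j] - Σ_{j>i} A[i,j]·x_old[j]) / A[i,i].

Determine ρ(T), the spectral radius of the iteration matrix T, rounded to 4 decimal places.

A = D + L + U where D = diag(7, 10, -7, 7).
GS T = -(D+L)⁻¹U: row 0 first, T[0,3] = -(4)/(7) = -0.5714; later rows by forward substitution.
  T[0,:] = [+0.0000  +0.4286  +0.2857  -0.5714]
  T[1,:] = [+0.0000  +0.2143  +0.7429  -0.0857]
  T[2,:] = [+0.0000  +0.3673  +0.4163  -0.1469]
  T[3,:] = [+0.0000  -0.3017  +0.1294  +0.3493]
|λ(T)| sorted: 0.8941, 0.2638, 0.1780, 0.0000.
spectral radius ρ = 0.8941; 0.8941 < 1 ⇒ converges.

0.8941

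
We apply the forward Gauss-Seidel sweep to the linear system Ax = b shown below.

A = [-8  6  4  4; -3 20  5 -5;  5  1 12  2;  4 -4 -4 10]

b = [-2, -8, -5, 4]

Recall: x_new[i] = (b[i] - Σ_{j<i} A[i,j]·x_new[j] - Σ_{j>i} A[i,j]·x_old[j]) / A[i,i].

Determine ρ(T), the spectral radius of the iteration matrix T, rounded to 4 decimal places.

0.5073

Let D = diag(-8, 20, 12, 10); L, U the strict triangles.
T_GS = -(D+L)⁻¹U: row 0 first, T[0,1] = -(6)/(-8) = +0.7500; later rows by forward substitution.
  T[0,:] = [+0.0000  +0.7500  +0.5000  +0.5000]
  T[1,:] = [+0.0000  +0.1125  -0.1750  +0.3250]
  T[2,:] = [+0.0000  -0.3219  -0.1938  -0.4021]
  T[3,:] = [+0.0000  -0.3837  -0.3475  -0.2308]
|λ(T)| sorted: 0.5073, 0.1570, 0.1570, 0.0000.
ρ(T) = max|λ| = 0.5073; 0.5073 < 1, so it converges for any x₀.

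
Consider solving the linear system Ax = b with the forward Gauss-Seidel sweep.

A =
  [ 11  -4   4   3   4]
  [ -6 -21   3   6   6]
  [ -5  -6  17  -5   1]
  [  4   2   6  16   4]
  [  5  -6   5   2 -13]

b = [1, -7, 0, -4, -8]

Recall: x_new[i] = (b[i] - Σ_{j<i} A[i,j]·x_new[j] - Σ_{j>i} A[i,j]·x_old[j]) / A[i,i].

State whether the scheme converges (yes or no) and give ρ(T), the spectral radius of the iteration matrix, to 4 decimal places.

Write A = D+L+U with D = diag(11, -21, 17, 16, -13).
Gauss-Seidel: T = -(D+L)⁻¹U, row 0 first, T[0,4] = -(4)/(11) = -0.3636; later rows by forward substitution.
  T[0,:] = [+0.0000, +0.3636, -0.3636, -0.2727, -0.3636]
  T[1,:] = [+0.0000, -0.1039, +0.2468, +0.3636, +0.3896]
  T[2,:] = [+0.0000, +0.0703, -0.0199, +0.3422, -0.0283]
  T[3,:] = [+0.0000, -0.1043, +0.0675, -0.1056, -0.1972]
  T[4,:] = [+0.0000, +0.1988, -0.2510, -0.1573, -0.3609]
|eigenvalues of T|: 0.5952, 0.1747, 0.1189, 0.1189, 0.0000.
spectral radius ρ = 0.5952; 0.5952 < 1: convergent.

yes, ρ = 0.5952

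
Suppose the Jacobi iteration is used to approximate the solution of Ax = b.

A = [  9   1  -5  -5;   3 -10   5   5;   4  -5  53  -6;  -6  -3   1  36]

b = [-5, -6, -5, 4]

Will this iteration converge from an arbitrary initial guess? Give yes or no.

yes

Split A = D + L + U, D = diag(9, -10, 53, 36).
T_J = -D⁻¹(L+U): T[0,1] = -(1)/(9) = -0.1111; T[0,0] = 0.
  T[0,:] = [+0.0000 -0.1111 +0.5556 +0.5556]
  T[1,:] = [+0.3000 +0.0000 +0.5000 +0.5000]
  T[2,:] = [-0.0755 +0.0943 +0.0000 +0.1132]
  T[3,:] = [+0.1667 +0.0833 -0.0278 +0.0000]
|eigenvalues of T|: 0.4388, 0.3017, 0.3017, 0.0034.
spectral radius ρ = 0.4388; 0.4388 < 1 ⇒ converges.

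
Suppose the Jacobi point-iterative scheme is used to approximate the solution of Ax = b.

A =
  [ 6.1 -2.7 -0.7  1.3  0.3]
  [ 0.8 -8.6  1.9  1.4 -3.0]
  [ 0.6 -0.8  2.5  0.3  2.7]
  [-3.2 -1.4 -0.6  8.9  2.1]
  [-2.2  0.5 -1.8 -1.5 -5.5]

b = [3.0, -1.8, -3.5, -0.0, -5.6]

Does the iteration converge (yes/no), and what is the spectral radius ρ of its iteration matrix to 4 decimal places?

Let D = diag(6.1, -8.6, 2.5, 8.9, -5.5); L, U the strict triangles.
Jacobi T = -D⁻¹(L+U): T[0,4] = -(0.3)/(6.1) = -0.0492; T[0,0] = 0.
  T[0,:] = [+0.0000, +0.4426, +0.1148, -0.2131, -0.0492]
  T[1,:] = [+0.0930, +0.0000, +0.2209, +0.1628, -0.3488]
  T[2,:] = [-0.2400, +0.3200, +0.0000, -0.1200, -1.0800]
  T[3,:] = [+0.3596, +0.1573, +0.0674, +0.0000, -0.2360]
  T[4,:] = [-0.4000, +0.0909, -0.3273, -0.2727, +0.0000]
|λ(T)| sorted: 0.8303, 0.6355, 0.3674, 0.3674, 0.0018.
ρ(T) = max|λ| = 0.8303; 0.8303 < 1: convergent.

yes, ρ = 0.8303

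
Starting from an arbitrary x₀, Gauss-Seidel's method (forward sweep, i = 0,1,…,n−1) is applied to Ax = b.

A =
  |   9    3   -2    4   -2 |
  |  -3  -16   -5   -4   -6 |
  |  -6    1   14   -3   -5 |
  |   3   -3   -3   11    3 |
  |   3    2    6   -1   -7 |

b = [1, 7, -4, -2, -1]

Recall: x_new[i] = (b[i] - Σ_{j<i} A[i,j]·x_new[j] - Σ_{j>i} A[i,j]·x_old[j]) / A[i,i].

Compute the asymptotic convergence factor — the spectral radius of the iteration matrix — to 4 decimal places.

0.8526

Write A = D+L+U with D = diag(9, -16, 14, 11, -7).
GS T = -(D+L)⁻¹U: row 0 first, T[0,1] = -(3)/(9) = -0.3333; later rows by forward substitution.
  T[0,:] = [+0.0000, -0.3333, +0.2222, -0.4444, +0.2222]
  T[1,:] = [+0.0000, +0.0625, -0.3542, -0.1667, -0.4167]
  T[2,:] = [+0.0000, -0.1473, +0.1205, +0.0357, +0.4821]
  T[3,:] = [+0.0000, +0.0678, -0.1243, +0.0855, -0.3155]
  T[4,:] = [+0.0000, -0.2610, +0.1151, -0.2197, +0.4345]
eigenvalue magnitudes: 0.8526, 0.1645, 0.1645, 0.1130, 0.0000.
ρ(T) = max|λ| = 0.8526; 0.8526 < 1: convergent.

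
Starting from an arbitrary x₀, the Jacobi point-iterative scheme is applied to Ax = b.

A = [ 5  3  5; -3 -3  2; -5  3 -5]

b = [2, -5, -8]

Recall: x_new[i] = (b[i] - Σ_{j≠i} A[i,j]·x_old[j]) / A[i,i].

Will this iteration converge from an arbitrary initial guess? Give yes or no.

Let D = diag(5, -3, -5); L, U the strict triangles.
T_J = -D⁻¹(L+U): T[0,2] = -(5)/(5) = -1.0000; T[0,0] = 0.
  T[0,:] = [+0.0000 -0.6000 -1.0000]
  T[1,:] = [-1.0000 +0.0000 +0.6667]
  T[2,:] = [-1.0000 +0.6000 +0.0000]
|λ(T)| sorted: 1.6180, 1.0000, 0.6180.
spectral radius ρ = 1.6180; 1.6180 > 1, so it fails to converge.

no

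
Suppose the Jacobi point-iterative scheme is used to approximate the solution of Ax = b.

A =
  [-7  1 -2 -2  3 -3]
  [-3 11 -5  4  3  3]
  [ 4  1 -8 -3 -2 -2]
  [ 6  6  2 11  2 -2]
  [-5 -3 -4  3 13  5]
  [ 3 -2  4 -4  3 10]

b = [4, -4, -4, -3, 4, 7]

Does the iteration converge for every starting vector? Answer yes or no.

no

Let D = diag(-7, 11, -8, 11, 13, 10); L, U the strict triangles.
Jacobi: T = -D⁻¹(L+U), T[5,2] = -(4)/(10) = -0.4000; T[5,5] = 0.
  T[0,:] = [+0.0000, +0.1429, -0.2857, -0.2857, +0.4286, -0.4286]
  T[1,:] = [+0.2727, +0.0000, +0.4545, -0.3636, -0.2727, -0.2727]
  T[2,:] = [+0.5000, +0.1250, +0.0000, -0.3750, -0.2500, -0.2500]
  T[3,:] = [-0.5455, -0.5455, -0.1818, +0.0000, -0.1818, +0.1818]
  T[4,:] = [+0.3846, +0.2308, +0.3077, -0.2308, +0.0000, -0.3846]
  T[5,:] = [-0.3000, +0.2000, -0.4000, +0.4000, -0.3000, +0.0000]
|eigenvalues of T|: 1.2460, 0.4895, 0.4895, 0.4724, 0.4724, 0.0902.
ρ(T) = max|λ| = 1.2460; 1.2460 > 1: divergent.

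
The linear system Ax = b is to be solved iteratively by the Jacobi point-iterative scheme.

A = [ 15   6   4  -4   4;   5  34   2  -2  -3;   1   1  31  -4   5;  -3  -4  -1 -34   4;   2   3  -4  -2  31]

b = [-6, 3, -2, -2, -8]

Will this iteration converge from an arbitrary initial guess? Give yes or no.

yes

Write A = D+L+U with D = diag(15, 34, 31, -34, 31).
T_J = -D⁻¹(L+U): T[2,0] = -(1)/(31) = -0.0323; T[2,2] = 0.
  T[0,:] = [+0.0000  -0.4000  -0.2667  +0.2667  -0.2667]
  T[1,:] = [-0.1471  +0.0000  -0.0588  +0.0588  +0.0882]
  T[2,:] = [-0.0323  -0.0323  +0.0000  +0.1290  -0.1613]
  T[3,:] = [-0.0882  -0.1176  -0.0294  +0.0000  +0.1176]
  T[4,:] = [-0.0645  -0.0968  +0.1290  +0.0645  +0.0000]
|eigenvalues of T|: 0.2534, 0.1213, 0.1213, 0.1146, 0.1146.
ρ(T) = max|λ| = 0.2534; 0.2534 < 1: convergent.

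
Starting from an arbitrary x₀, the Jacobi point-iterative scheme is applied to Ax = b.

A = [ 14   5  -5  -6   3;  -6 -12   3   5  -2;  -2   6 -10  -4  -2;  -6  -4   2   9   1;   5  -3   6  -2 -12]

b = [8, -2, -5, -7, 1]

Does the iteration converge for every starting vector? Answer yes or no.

A = D + L + U where D = diag(14, -12, -10, 9, -12).
T_J = -D⁻¹(L+U): T[3,0] = -(-6)/(9) = +0.6667; T[3,3] = 0.
  T[0,:] = [+0.0000 -0.3571 +0.3571 +0.4286 -0.2143]
  T[1,:] = [-0.5000 +0.0000 +0.2500 +0.4167 -0.1667]
  T[2,:] = [-0.2000 +0.6000 +0.0000 -0.4000 -0.2000]
  T[3,:] = [+0.6667 +0.4444 -0.2222 +0.0000 -0.1111]
  T[4,:] = [+0.4167 -0.2500 +0.5000 -0.1667 +0.0000]
|roots of det(T-λI)|: 1.1351, 0.5758, 0.4476, 0.4476, 0.2810.
spectral radius ρ = 1.1351; 1.1351 > 1, so it fails to converge.

no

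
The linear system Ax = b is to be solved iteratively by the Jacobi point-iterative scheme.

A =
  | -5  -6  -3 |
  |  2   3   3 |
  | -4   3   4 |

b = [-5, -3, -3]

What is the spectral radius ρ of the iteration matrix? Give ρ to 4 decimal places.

1.2847

Write A = D+L+U with D = diag(-5, 3, 4).
Jacobi T = -D⁻¹(L+U): T[2,0] = -(-4)/(4) = +1.0000; T[2,2] = 0.
  T[0,:] = [+0.0000  -1.2000  -0.6000]
  T[1,:] = [-0.6667  +0.0000  -1.0000]
  T[2,:] = [+1.0000  -0.7500  +0.0000]
eigenvalue magnitudes: 1.2847, 0.8370, 0.8370.
ρ(T) = max|λ| = 1.2847; 1.2847 > 1: divergent.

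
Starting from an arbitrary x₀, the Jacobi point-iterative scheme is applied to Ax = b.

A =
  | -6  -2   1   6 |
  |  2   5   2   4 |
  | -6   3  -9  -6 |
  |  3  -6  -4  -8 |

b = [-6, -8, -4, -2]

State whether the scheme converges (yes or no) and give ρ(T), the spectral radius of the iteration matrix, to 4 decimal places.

no, ρ = 1.2537

Let D = diag(-6, 5, -9, -8); L, U the strict triangles.
Jacobi T = -D⁻¹(L+U): T[1,2] = -(2)/(5) = -0.4000; T[1,1] = 0.
  T[0,:] = [+0.0000, -0.3333, +0.1667, +1.0000]
  T[1,:] = [-0.4000, +0.0000, -0.4000, -0.8000]
  T[2,:] = [-0.6667, +0.3333, +0.0000, -0.6667]
  T[3,:] = [+0.3750, -0.7500, -0.5000, +0.0000]
|roots of det(T-λI)|: 1.2537, 0.7034, 0.7034, 0.0896.
ρ = 1.2537; 1.2537 > 1: divergent.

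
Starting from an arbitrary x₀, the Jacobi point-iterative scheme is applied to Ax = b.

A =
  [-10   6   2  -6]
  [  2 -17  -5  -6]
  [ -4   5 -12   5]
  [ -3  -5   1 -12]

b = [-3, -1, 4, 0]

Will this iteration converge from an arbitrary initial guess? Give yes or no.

A = D + L + U where D = diag(-10, -17, -12, -12).
Jacobi: T = -D⁻¹(L+U), T[3,1] = -(-5)/(-12) = -0.4167; T[3,3] = 0.
  T[0,:] = [+0.0000, +0.6000, +0.2000, -0.6000]
  T[1,:] = [+0.1176, +0.0000, -0.2941, -0.3529]
  T[2,:] = [-0.3333, +0.4167, +0.0000, +0.4167]
  T[3,:] = [-0.2500, -0.4167, +0.0833, +0.0000]
|roots of det(T-λI)|: 0.7647, 0.4774, 0.4774, 0.4323.
ρ(T) = max|λ| = 0.7647; 0.7647 < 1 ⇒ converges.

yes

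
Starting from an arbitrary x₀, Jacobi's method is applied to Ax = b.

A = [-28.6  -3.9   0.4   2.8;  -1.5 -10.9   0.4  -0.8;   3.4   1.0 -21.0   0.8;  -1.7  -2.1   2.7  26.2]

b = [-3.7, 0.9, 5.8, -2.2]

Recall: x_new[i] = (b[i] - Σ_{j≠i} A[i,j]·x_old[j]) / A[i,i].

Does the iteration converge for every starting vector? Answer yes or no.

Let D = diag(-28.6, -10.9, -21, 26.2); L, U the strict triangles.
Jacobi T = -D⁻¹(L+U): T[1,3] = -(-0.8)/(-10.9) = -0.0734; T[1,1] = 0.
  T[0,:] = [+0.0000 -0.1364 +0.0140 +0.0979]
  T[1,:] = [-0.1376 +0.0000 +0.0367 -0.0734]
  T[2,:] = [+0.1619 +0.0476 +0.0000 +0.0381]
  T[3,:] = [+0.0649 +0.0802 -0.1031 +0.0000]
|eigenvalues of T|: 0.1813, 0.1164, 0.1164, 0.0001.
ρ(T) = max|λ| = 0.1813; 0.1813 < 1 ⇒ converges.

yes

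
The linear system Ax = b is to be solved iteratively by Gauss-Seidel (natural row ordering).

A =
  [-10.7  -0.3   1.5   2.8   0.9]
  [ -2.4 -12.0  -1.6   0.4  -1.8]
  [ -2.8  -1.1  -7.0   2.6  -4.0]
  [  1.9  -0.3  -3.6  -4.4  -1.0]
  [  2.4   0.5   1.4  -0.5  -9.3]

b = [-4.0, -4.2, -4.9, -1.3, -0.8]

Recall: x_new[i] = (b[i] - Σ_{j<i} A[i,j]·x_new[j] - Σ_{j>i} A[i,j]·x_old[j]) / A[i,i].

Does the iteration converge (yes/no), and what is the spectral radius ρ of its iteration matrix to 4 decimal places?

yes, ρ = 0.3406

Split A = D + L + U, D = diag(-10.7, -12, -7, -4.4, -9.3).
Gauss-Seidel: T = -(D+L)⁻¹U, row 0 first, T[0,1] = -(-0.3)/(-10.7) = -0.0280; later rows by forward substitution.
  T[0,:] = [+0.0000  -0.0280  +0.1402  +0.2617  +0.0841]
  T[1,:] = [+0.0000  +0.0056  -0.1614  -0.0190  -0.1668]
  T[2,:] = [+0.0000  +0.0103  -0.0307  +0.2697  -0.5789]
  T[3,:] = [+0.0000  -0.0209  +0.0967  -0.1064  +0.2940]
  T[4,:] = [+0.0000  -0.0043  +0.0177  +0.1128  -0.0902]
|λ(T)| sorted: 0.3406, 0.0993, 0.0993, 0.0243, 0.0000.
ρ(T) = max|λ| = 0.3406; 0.3406 < 1: convergent.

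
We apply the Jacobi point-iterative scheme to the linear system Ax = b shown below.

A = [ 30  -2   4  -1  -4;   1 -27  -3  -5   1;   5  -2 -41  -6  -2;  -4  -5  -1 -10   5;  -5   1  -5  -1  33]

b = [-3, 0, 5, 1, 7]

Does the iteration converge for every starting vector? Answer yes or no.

Write A = D+L+U with D = diag(30, -27, -41, -10, 33).
Jacobi T = -D⁻¹(L+U): T[0,2] = -(4)/(30) = -0.1333; T[0,0] = 0.
  T[0,:] = [+0.0000 +0.0667 -0.1333 +0.0333 +0.1333]
  T[1,:] = [+0.0370 +0.0000 -0.1111 -0.1852 +0.0370]
  T[2,:] = [+0.1220 -0.0488 +0.0000 -0.1463 -0.0488]
  T[3,:] = [-0.4000 -0.5000 -0.1000 +0.0000 +0.5000]
  T[4,:] = [+0.1515 -0.0303 +0.1515 +0.0303 +0.0000]
eigenvalue magnitudes: 0.4163, 0.2492, 0.1478, 0.1283, 0.1283.
ρ = 0.4163; 0.4163 < 1: convergent.

yes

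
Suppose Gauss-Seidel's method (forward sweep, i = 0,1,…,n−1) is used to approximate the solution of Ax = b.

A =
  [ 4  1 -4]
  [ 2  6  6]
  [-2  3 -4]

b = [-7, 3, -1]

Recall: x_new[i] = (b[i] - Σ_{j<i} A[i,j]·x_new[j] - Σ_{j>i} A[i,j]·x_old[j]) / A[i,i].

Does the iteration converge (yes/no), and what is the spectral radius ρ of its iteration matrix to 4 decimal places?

Let D = diag(4, 6, -4); L, U the strict triangles.
GS T = -(D+L)⁻¹U: row 0 first, T[0,1] = -(1)/(4) = -0.2500; later rows by forward substitution.
  T[0,:] = [+0.0000 -0.2500 +1.0000]
  T[1,:] = [+0.0000 +0.0833 -1.3333]
  T[2,:] = [+0.0000 +0.1875 -1.5000]
eigenvalue magnitudes: 1.3221, 0.0945, 0.0000.
spectral radius ρ = 1.3221; 1.3221 > 1 ⇒ diverges.

no, ρ = 1.3221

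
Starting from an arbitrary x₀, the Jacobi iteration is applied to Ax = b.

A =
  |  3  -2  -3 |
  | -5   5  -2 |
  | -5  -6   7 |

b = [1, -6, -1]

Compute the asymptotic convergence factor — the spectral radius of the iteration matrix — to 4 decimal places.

Write A = D+L+U with D = diag(3, 5, 7).
Jacobi T = -D⁻¹(L+U): T[0,2] = -(-3)/(3) = +1.0000; T[0,0] = 0.
  T[0,:] = [+0.0000 +0.6667 +1.0000]
  T[1,:] = [+1.0000 +0.0000 +0.4000]
  T[2,:] = [+0.7143 +0.8571 +0.0000]
|roots of det(T-λI)|: 1.5492, 0.8223, 0.8223.
spectral radius ρ = 1.5492; 1.5492 > 1 ⇒ diverges.

1.5492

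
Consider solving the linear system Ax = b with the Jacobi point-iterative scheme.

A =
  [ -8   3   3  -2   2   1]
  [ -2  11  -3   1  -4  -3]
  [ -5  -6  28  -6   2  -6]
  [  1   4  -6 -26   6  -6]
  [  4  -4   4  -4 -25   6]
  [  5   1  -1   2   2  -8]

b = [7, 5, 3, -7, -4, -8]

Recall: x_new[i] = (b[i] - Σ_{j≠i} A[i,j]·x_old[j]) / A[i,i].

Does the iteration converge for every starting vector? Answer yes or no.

Split A = D + L + U, D = diag(-8, 11, 28, -26, -25, -8).
Jacobi: T = -D⁻¹(L+U), T[5,2] = -(-1)/(-8) = -0.1250; T[5,5] = 0.
  T[0,:] = [+0.0000, +0.3750, +0.3750, -0.2500, +0.2500, +0.1250]
  T[1,:] = [+0.1818, +0.0000, +0.2727, -0.0909, +0.3636, +0.2727]
  T[2,:] = [+0.1786, +0.2143, +0.0000, +0.2143, -0.0714, +0.2143]
  T[3,:] = [+0.0385, +0.1538, -0.2308, +0.0000, +0.2308, -0.2308]
  T[4,:] = [+0.1600, -0.1600, +0.1600, -0.1600, +0.0000, +0.2400]
  T[5,:] = [+0.6250, +0.1250, -0.1250, +0.2500, +0.2500, +0.0000]
|λ(T)| sorted: 0.8236, 0.5582, 0.5582, 0.2505, 0.2505, 0.1405.
spectral radius ρ = 0.8236; 0.8236 < 1 ⇒ converges.

yes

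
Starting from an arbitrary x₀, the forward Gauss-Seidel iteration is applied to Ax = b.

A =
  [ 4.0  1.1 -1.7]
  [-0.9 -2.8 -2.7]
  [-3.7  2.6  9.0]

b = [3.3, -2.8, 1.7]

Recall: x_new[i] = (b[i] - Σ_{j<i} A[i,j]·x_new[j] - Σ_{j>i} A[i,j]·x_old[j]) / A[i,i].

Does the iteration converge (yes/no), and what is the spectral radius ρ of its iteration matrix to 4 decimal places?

yes, ρ = 0.7304

A = D + L + U where D = diag(4, -2.8, 9).
Gauss-Seidel: T = -(D+L)⁻¹U, row 0 first, T[0,1] = -(1.1)/(4) = -0.2750; later rows by forward substitution.
  T[0,:] = [+0.0000  -0.2750  +0.4250]
  T[1,:] = [+0.0000  +0.0884  -1.1009]
  T[2,:] = [+0.0000  -0.1386  +0.4928]
|roots of det(T-λI)|: 0.7304, 0.1493, 0.0000.
spectral radius ρ = 0.7304; 0.7304 < 1, so it converges for any x₀.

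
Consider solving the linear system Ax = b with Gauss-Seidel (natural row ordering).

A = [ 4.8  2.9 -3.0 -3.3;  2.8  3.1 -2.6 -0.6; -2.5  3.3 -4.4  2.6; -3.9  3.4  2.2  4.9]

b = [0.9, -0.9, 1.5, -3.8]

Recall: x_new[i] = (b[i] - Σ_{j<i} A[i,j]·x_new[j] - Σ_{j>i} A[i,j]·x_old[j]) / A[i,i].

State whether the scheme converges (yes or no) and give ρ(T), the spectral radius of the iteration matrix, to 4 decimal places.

Split A = D + L + U, D = diag(4.8, 3.1, -4.4, 4.9).
Gauss-Seidel: T = -(D+L)⁻¹U, row 0 first, T[0,3] = -(-3.3)/(4.8) = +0.6875; later rows by forward substitution.
  T[0,:] = [+0.0000  -0.6042  +0.6250  +0.6875]
  T[1,:] = [+0.0000  +0.5457  +0.2742  -0.4274]
  T[2,:] = [+0.0000  +0.7526  -0.1495  -0.1203]
  T[3,:] = [+0.0000  -1.1974  +0.3743  +0.8978]
|λ(T)| sorted: 1.4556, 0.4934, 0.3318, 0.0000.
ρ = 1.4556; 1.4556 > 1, so it fails to converge.

no, ρ = 1.4556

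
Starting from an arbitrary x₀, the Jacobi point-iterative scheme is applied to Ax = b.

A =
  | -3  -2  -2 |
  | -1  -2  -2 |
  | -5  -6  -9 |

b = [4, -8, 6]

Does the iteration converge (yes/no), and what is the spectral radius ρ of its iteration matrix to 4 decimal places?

no, ρ = 1.3456

Diagonal D = diag(-3, -2, -9); L, U strict lower/upper.
Jacobi: T = -D⁻¹(L+U), T[2,1] = -(-6)/(-9) = -0.6667; T[2,2] = 0.
  T[0,:] = [+0.0000 -0.6667 -0.6667]
  T[1,:] = [-0.5000 +0.0000 -1.0000]
  T[2,:] = [-0.5556 -0.6667 +0.0000]
|roots of det(T-λI)|: 1.3456, 0.7838, 0.5619.
ρ = 1.3456; 1.3456 > 1: divergent.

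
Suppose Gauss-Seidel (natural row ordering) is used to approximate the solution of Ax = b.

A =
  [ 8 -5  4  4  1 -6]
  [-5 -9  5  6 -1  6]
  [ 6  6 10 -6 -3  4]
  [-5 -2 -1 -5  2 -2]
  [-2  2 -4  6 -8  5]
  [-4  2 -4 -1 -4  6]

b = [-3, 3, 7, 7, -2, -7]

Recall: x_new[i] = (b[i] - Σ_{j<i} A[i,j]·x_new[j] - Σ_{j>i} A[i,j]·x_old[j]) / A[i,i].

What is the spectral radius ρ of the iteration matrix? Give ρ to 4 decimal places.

Split A = D + L + U, D = diag(8, -9, 10, -5, -8, 6).
GS T = -(D+L)⁻¹U: row 0 first, T[0,1] = -(-5)/(8) = +0.6250; later rows by forward substitution.
  T[0,:] = [+0.0000, +0.6250, -0.5000, -0.5000, -0.1250, +0.7500]
  T[1,:] = [+0.0000, -0.3472, +0.8333, +0.9444, -0.0417, +0.2500]
  T[2,:] = [+0.0000, -0.1667, -0.2000, +0.3333, +0.4000, -1.0000]
  T[3,:] = [+0.0000, -0.4528, +0.2067, +0.0556, +0.4617, -1.0500]
  T[4,:] = [+0.0000, -0.4993, +0.5883, +0.2361, +0.1671, +0.2125]
  T[5,:] = [+0.0000, +0.0130, -0.3178, -0.2593, +0.3856, -0.2833]
|roots of det(T-λI)|: 1.2455, 0.5447, 0.5447, 0.4595, 0.2044, 0.0000.
ρ(T) = max|λ| = 1.2455; 1.2455 > 1: divergent.

1.2455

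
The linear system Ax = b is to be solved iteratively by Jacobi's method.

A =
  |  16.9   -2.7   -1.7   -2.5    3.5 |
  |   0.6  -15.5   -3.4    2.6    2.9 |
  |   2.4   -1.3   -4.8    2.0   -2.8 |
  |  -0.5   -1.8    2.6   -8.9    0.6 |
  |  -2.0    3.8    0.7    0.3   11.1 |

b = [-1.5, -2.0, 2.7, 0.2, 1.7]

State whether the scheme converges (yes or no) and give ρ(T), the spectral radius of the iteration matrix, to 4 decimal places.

Write A = D+L+U with D = diag(16.9, -15.5, -4.8, -8.9, 11.1).
Jacobi: T = -D⁻¹(L+U), T[2,3] = -(2)/(-4.8) = +0.4167; T[2,2] = 0.
  T[0,:] = [+0.0000, +0.1598, +0.1006, +0.1479, -0.2071]
  T[1,:] = [+0.0387, +0.0000, -0.2194, +0.1677, +0.1871]
  T[2,:] = [+0.5000, -0.2708, +0.0000, +0.4167, -0.5833]
  T[3,:] = [-0.0562, -0.2022, +0.2921, +0.0000, +0.0674]
  T[4,:] = [+0.1802, -0.3423, -0.0631, -0.0270, +0.0000]
eigenvalue magnitudes: 0.5377, 0.4554, 0.3520, 0.3520, 0.0126.
spectral radius ρ = 0.5377; 0.5377 < 1 ⇒ converges.

yes, ρ = 0.5377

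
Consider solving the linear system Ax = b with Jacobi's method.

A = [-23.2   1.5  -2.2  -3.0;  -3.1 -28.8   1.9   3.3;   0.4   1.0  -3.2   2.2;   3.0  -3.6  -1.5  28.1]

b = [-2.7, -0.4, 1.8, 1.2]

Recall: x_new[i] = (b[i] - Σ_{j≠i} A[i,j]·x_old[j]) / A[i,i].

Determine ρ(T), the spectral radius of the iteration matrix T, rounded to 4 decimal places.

Let D = diag(-23.2, -28.8, -3.2, 28.1); L, U the strict triangles.
Jacobi T = -D⁻¹(L+U): T[0,2] = -(-2.2)/(-23.2) = -0.0948; T[0,0] = 0.
  T[0,:] = [+0.0000  +0.0647  -0.0948  -0.1293]
  T[1,:] = [-0.1076  +0.0000  +0.0660  +0.1146]
  T[2,:] = [+0.1250  +0.3125  +0.0000  +0.6875]
  T[3,:] = [-0.1068  +0.1281  +0.0534  +0.0000]
moduli |λ_i(T)| = 0.3583, 0.1907, 0.1907, 0.0951.
ρ(T) = max|λ| = 0.3583; 0.3583 < 1: convergent.

0.3583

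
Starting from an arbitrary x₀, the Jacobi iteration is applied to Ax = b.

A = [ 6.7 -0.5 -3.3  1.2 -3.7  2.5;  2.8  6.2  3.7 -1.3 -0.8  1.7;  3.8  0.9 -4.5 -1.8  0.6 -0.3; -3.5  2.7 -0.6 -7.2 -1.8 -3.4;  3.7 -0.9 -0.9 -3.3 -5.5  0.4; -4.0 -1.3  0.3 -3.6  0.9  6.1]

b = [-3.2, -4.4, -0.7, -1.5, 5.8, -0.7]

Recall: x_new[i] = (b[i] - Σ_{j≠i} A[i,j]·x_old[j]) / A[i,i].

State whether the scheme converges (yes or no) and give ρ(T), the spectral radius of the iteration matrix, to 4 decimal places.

no, ρ = 1.1906

Split A = D + L + U, D = diag(6.7, 6.2, -4.5, -7.2, -5.5, 6.1).
Jacobi: T = -D⁻¹(L+U), T[2,1] = -(0.9)/(-4.5) = +0.2000; T[2,2] = 0.
  T[0,:] = [+0.0000, +0.0746, +0.4925, -0.1791, +0.5522, -0.3731]
  T[1,:] = [-0.4516, +0.0000, -0.5968, +0.2097, +0.1290, -0.2742]
  T[2,:] = [+0.8444, +0.2000, +0.0000, -0.4000, +0.1333, -0.0667]
  T[3,:] = [-0.4861, +0.3750, -0.0833, +0.0000, -0.2500, -0.4722]
  T[4,:] = [+0.6727, -0.1636, -0.1636, -0.6000, +0.0000, +0.0727]
  T[5,:] = [+0.6557, +0.2131, -0.0492, +0.5902, -0.1475, +0.0000]
eigenvalue magnitudes: 1.1906, 0.8103, 0.8103, 0.8083, 0.2974, 0.2974.
ρ(T) = max|λ| = 1.1906; 1.1906 > 1: divergent.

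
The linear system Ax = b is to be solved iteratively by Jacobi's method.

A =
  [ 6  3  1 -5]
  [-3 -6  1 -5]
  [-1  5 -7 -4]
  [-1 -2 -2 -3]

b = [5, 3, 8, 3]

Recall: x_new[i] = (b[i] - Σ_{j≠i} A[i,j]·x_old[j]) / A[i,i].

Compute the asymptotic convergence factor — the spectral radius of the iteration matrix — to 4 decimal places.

1.3025

Write A = D+L+U with D = diag(6, -6, -7, -3).
Jacobi: T = -D⁻¹(L+U), T[1,0] = -(-3)/(-6) = -0.5000; T[1,1] = 0.
  T[0,:] = [+0.0000  -0.5000  -0.1667  +0.8333]
  T[1,:] = [-0.5000  +0.0000  +0.1667  -0.8333]
  T[2,:] = [-0.1429  +0.7143  +0.0000  -0.5714]
  T[3,:] = [-0.3333  -0.6667  -0.6667  +0.0000]
eigenvalue magnitudes: 1.3025, 0.5000, 0.4937, 0.4937.
spectral radius ρ = 1.3025; 1.3025 > 1, so it fails to converge.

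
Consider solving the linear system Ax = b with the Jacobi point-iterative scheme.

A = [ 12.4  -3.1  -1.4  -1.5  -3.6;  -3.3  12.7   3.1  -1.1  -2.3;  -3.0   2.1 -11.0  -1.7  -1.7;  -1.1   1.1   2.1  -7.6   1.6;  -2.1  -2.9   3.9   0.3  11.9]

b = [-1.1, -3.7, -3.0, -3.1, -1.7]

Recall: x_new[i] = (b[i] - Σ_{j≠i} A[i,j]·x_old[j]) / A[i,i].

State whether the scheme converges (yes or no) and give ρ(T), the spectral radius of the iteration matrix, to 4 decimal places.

Split A = D + L + U, D = diag(12.4, 12.7, -11, -7.6, 11.9).
T_J = -D⁻¹(L+U): T[2,1] = -(2.1)/(-11) = +0.1909; T[2,2] = 0.
  T[0,:] = [+0.0000, +0.2500, +0.1129, +0.1210, +0.2903]
  T[1,:] = [+0.2598, +0.0000, -0.2441, +0.0866, +0.1811]
  T[2,:] = [-0.2727, +0.1909, +0.0000, -0.1545, -0.1545]
  T[3,:] = [-0.1447, +0.1447, +0.2763, +0.0000, +0.2105]
  T[4,:] = [+0.1765, +0.2437, -0.3277, -0.0252, +0.0000]
|eigenvalues of T|: 0.5489, 0.3929, 0.3929, 0.0768, 0.0768.
ρ(T) = max|λ| = 0.5489; 0.5489 < 1: convergent.

yes, ρ = 0.5489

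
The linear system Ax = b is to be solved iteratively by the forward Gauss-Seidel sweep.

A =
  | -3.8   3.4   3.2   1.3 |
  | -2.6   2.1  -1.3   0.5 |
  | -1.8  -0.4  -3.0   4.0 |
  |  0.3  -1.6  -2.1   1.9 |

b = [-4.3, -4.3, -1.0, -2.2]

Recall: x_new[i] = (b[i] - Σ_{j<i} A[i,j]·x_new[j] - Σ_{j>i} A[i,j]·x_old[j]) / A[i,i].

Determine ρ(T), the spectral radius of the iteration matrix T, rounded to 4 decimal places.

1.4206

Split A = D + L + U, D = diag(-3.8, 2.1, -3, 1.9).
GS T = -(D+L)⁻¹U: row 0 first, T[0,2] = -(3.2)/(-3.8) = +0.8421; later rows by forward substitution.
  T[0,:] = [+0.0000  +0.8947  +0.8421  +0.3421]
  T[1,:] = [+0.0000  +1.1078  +1.6617  +0.1855]
  T[2,:] = [+0.0000  -0.6845  -0.7268  +1.1033]
  T[3,:] = [+0.0000  +0.0350  +0.4630  +1.3216]
|eigenvalues of T|: 1.4206, 0.4603, 0.1783, 0.0000.
spectral radius ρ = 1.4206; 1.4206 > 1, so it fails to converge.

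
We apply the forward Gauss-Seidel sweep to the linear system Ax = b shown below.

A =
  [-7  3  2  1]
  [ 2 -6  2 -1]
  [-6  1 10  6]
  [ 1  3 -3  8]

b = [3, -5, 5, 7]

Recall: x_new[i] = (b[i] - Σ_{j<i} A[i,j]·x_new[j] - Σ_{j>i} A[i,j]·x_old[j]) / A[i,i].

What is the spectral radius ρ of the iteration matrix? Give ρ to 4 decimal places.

0.5335

Split A = D + L + U, D = diag(-7, -6, 10, 8).
GS T = -(D+L)⁻¹U: row 0 first, T[0,1] = -(3)/(-7) = +0.4286; later rows by forward substitution.
  T[0,:] = [+0.0000 +0.4286 +0.2857 +0.1429]
  T[1,:] = [+0.0000 +0.1429 +0.4286 -0.1190]
  T[2,:] = [+0.0000 +0.2429 +0.1286 -0.5024]
  T[3,:] = [+0.0000 -0.0161 -0.1482 -0.1616]
|λ(T)| sorted: 0.5335, 0.3693, 0.0544, 0.0000.
ρ(T) = max|λ| = 0.5335; 0.5335 < 1: convergent.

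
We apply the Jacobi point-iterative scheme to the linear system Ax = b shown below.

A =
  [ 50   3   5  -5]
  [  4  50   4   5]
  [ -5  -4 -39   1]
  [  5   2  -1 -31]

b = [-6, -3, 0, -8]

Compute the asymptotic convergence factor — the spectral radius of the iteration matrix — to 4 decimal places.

Split A = D + L + U, D = diag(50, 50, -39, -31).
T_J = -D⁻¹(L+U): T[3,0] = -(5)/(-31) = +0.1613; T[3,3] = 0.
  T[0,:] = [+0.0000 -0.0600 -0.1000 +0.1000]
  T[1,:] = [-0.0800 +0.0000 -0.0800 -0.1000]
  T[2,:] = [-0.1282 -0.1026 +0.0000 +0.0256]
  T[3,:] = [+0.1613 +0.0645 -0.0323 +0.0000]
moduli |λ_i(T)| = 0.1977, 0.1289, 0.1095, 0.0407.
ρ = 0.1977; 0.1977 < 1: convergent.

0.1977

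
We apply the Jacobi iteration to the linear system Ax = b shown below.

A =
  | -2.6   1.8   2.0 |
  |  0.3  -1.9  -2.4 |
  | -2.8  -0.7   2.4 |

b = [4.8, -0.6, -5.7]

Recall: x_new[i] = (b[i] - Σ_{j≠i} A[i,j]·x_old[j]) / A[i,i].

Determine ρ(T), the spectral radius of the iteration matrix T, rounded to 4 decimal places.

Let D = diag(-2.6, -1.9, 2.4); L, U the strict triangles.
T_J = -D⁻¹(L+U): T[2,1] = -(-0.7)/(2.4) = +0.2917; T[2,2] = 0.
  T[0,:] = [+0.0000  +0.6923  +0.7692]
  T[1,:] = [+0.1579  +0.0000  -1.2632]
  T[2,:] = [+1.1667  +0.2917  +0.0000]
|roots of det(T-λI)|: 1.2062, 0.9036, 0.9036.
ρ(T) = max|λ| = 1.2062; 1.2062 > 1: divergent.

1.2062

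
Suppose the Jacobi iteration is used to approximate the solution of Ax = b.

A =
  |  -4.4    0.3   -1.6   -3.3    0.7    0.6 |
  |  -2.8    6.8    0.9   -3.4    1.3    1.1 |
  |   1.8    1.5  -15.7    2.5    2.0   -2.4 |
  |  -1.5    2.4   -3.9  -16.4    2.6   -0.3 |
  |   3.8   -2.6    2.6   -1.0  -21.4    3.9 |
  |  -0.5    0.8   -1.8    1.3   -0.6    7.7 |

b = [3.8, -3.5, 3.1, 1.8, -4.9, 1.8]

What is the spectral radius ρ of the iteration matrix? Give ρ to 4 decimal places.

0.6030

Let D = diag(-4.4, 6.8, -15.7, -16.4, -21.4, 7.7); L, U the strict triangles.
Jacobi: T = -D⁻¹(L+U), T[0,2] = -(-1.6)/(-4.4) = -0.3636; T[0,0] = 0.
  T[0,:] = [+0.0000  +0.0682  -0.3636  -0.7500  +0.1591  +0.1364]
  T[1,:] = [+0.4118  +0.0000  -0.1324  +0.5000  -0.1912  -0.1618]
  T[2,:] = [+0.1146  +0.0955  +0.0000  +0.1592  +0.1274  -0.1529]
  T[3,:] = [-0.0915  +0.1463  -0.2378  +0.0000  +0.1585  -0.0183]
  T[4,:] = [+0.1776  -0.1215  +0.1215  -0.0467  +0.0000  +0.1822]
  T[5,:] = [+0.0649  -0.1039  +0.2338  -0.1688  +0.0779  +0.0000]
eigenvalue magnitudes: 0.6030, 0.3486, 0.3486, 0.2864, 0.1504, 0.0748.
spectral radius ρ = 0.6030; 0.6030 < 1 ⇒ converges.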